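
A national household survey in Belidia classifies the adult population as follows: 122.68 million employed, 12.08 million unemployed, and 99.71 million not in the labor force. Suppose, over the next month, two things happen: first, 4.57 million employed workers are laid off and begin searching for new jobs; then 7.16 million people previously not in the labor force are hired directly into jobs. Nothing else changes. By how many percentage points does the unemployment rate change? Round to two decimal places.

The unemployment rate changes by +2.77 percentage points.

Initially, labor force = 122.68 + 12.08 = 134.76 million, so u = 12.08/134.76 = 8.96%.
After the first change, employed falls and unemployed rises by 4.57; labor force unchanged → E = 118.11, U = 16.65, labor force = 134.76 million.
After the second change, employed and labor force both rise by 7.16; unemployed unchanged → E = 125.27, U = 16.65, labor force = 141.92 million.
New unemployment rate = 16.65 / 141.92 = 11.73%.
Change = 11.73% − 8.96% = +2.77 percentage points.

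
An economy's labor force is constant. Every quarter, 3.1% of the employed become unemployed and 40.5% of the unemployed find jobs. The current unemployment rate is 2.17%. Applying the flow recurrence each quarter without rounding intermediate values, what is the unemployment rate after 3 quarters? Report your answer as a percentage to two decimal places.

Unemployment rate after three quarters ≈ 6.22%.

With a fixed labor force, u_{t+1} = u_t + s·(1−u_t) − f·u_t = u_t·(1−s−f) + s.
Here 1−s−f = 0.564 and s = 0.031.
u_1 = 0.021700 × 0.564 + 0.031 = 0.043239.
u_2 = 0.043239 × 0.564 + 0.031 = 0.055387.
u_3 = 0.055387 × 0.564 + 0.031 = 0.062238.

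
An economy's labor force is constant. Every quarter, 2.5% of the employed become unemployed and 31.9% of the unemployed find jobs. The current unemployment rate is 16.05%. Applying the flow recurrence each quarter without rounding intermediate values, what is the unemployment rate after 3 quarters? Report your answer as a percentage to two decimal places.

With a fixed labor force, u_{t+1} = u_t + s·(1−u_t) − f·u_t = u_t·(1−s−f) + s.
Here 1−s−f = 0.656 and s = 0.025.
u_1 = 0.160500 × 0.656 + 0.025 = 0.130288.
u_2 = 0.130288 × 0.656 + 0.025 = 0.110469.
u_3 = 0.110469 × 0.656 + 0.025 = 0.097468.

Unemployment rate after three quarters ≈ 9.75%.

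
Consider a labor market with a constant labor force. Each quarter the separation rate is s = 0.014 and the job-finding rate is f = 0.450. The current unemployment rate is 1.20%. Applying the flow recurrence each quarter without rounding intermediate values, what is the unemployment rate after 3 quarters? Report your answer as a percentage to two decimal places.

With a fixed labor force, u_{t+1} = u_t + s·(1−u_t) − f·u_t = u_t·(1−s−f) + s.
Here 1−s−f = 0.536 and s = 0.014.
u_1 = 0.012000 × 0.536 + 0.014 = 0.020432.
u_2 = 0.020432 × 0.536 + 0.014 = 0.024952.
u_3 = 0.024952 × 0.536 + 0.014 = 0.027374.

Unemployment rate after three quarters ≈ 2.74%.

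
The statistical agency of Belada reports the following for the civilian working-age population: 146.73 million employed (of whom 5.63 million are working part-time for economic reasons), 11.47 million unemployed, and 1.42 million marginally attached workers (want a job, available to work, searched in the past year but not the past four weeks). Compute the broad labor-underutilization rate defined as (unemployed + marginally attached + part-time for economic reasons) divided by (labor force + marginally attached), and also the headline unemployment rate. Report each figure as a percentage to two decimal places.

Broad underutilization rate ≈ 11.60%; headline unemployment rate ≈ 7.25%.

Labor force = 146.73 + 11.47 = 158.20 million.
Numerator = 11.47 + 1.42 + 5.63 = 18.52 million.
Denominator = 158.20 + 1.42 = 159.62 million.
Broad rate = 18.52 / 159.62 = 11.60%.
Headline unemployment rate = 11.47 / 158.20 = 7.25%.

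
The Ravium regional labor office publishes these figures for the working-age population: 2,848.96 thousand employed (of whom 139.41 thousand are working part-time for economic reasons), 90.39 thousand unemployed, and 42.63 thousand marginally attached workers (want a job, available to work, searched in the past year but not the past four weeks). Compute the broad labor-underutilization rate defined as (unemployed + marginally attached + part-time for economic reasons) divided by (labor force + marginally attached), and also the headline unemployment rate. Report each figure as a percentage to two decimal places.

Labor force = 2,848.96 + 90.39 = 2,939.35 thousand.
Numerator = 90.39 + 42.63 + 139.41 = 272.43 thousand.
Denominator = 2,939.35 + 42.63 = 2,981.98 thousand.
Broad rate = 272.43 / 2,981.98 = 9.14%.
Headline unemployment rate = 90.39 / 2,939.35 = 3.08%.

Broad underutilization rate ≈ 9.14%; headline unemployment rate ≈ 3.08%.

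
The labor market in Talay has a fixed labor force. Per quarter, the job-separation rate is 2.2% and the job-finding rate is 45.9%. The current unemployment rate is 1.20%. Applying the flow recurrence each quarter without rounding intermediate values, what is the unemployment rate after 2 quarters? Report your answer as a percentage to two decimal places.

With a fixed labor force, u_{t+1} = u_t + s·(1−u_t) − f·u_t = u_t·(1−s−f) + s.
Here 1−s−f = 0.519 and s = 0.022.
u_1 = 0.012000 × 0.519 + 0.022 = 0.028228.
u_2 = 0.028228 × 0.519 + 0.022 = 0.036650.

Unemployment rate after two quarters ≈ 3.67%.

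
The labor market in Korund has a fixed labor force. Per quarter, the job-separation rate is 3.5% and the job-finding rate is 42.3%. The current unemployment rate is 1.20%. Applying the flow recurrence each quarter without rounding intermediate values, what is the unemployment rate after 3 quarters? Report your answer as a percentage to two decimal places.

With a fixed labor force, u_{t+1} = u_t + s·(1−u_t) − f·u_t = u_t·(1−s−f) + s.
Here 1−s−f = 0.542 and s = 0.035.
u_1 = 0.012000 × 0.542 + 0.035 = 0.041504.
u_2 = 0.041504 × 0.542 + 0.035 = 0.057495.
u_3 = 0.057495 × 0.542 + 0.035 = 0.066162.

Unemployment rate after three quarters ≈ 6.62%.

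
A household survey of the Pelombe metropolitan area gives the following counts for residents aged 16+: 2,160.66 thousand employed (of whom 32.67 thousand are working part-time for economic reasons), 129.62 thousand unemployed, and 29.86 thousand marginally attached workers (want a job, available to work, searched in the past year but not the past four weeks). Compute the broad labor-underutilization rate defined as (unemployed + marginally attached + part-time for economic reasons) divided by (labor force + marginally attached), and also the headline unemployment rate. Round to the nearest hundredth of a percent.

Labor force = 2,160.66 + 129.62 = 2,290.28 thousand.
Numerator = 129.62 + 29.86 + 32.67 = 192.15 thousand.
Denominator = 2,290.28 + 29.86 = 2,320.14 thousand.
Broad rate = 192.15 / 2,320.14 = 8.28%.
Headline unemployment rate = 129.62 / 2,290.28 = 5.66%.

Broad underutilization rate ≈ 8.28%; headline unemployment rate ≈ 5.66%.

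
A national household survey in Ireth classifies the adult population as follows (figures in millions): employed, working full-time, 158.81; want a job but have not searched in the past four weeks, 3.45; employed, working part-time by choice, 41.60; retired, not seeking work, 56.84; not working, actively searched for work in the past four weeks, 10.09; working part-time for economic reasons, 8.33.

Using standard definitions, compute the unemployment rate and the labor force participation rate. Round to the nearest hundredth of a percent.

Unemployment rate ≈ 4.61%; labor force participation rate ≈ 78.40%.

Employed = 158.81 + 41.60 + 8.33 = 208.74 million (anyone who worked, including part-time for economic reasons, counts as employed).
Unemployed = 10.09 million.
Labor force = 208.74 + 10.09 = 218.83 million.
Not in labor force = 3.45 + 56.84 = 60.29 million (those not working and not actively searching are outside the labor force — including those who want a job but have given up searching).
Civilian working-age population = 218.83 + 60.29 = 279.12 million.
Unemployment rate = 10.09 / 218.83 = 4.61%.
Labor force participation rate = 218.83 / 279.12 = 78.40%.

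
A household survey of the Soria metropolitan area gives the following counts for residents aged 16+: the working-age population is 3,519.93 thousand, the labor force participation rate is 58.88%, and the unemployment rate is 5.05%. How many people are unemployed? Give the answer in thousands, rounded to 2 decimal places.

About 104.66 thousand are unemployed.

Labor force = 0.5888 × 3,519.93 = 2,072.53 thousand.
Unemployed = 0.0505 × 2,072.53 ≈ 104.66 thousand.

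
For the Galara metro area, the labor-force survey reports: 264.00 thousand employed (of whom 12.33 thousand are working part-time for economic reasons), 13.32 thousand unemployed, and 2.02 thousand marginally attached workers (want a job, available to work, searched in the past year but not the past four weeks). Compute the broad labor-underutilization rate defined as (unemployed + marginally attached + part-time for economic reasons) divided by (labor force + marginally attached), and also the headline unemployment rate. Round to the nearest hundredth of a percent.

Broad underutilization rate ≈ 9.91%; headline unemployment rate ≈ 4.80%.

Labor force = 264.00 + 13.32 = 277.32 thousand.
Numerator = 13.32 + 2.02 + 12.33 = 27.67 thousand.
Denominator = 277.32 + 2.02 = 279.34 thousand.
Broad rate = 27.67 / 279.34 = 9.91%.
Headline unemployment rate = 13.32 / 277.32 = 4.80%.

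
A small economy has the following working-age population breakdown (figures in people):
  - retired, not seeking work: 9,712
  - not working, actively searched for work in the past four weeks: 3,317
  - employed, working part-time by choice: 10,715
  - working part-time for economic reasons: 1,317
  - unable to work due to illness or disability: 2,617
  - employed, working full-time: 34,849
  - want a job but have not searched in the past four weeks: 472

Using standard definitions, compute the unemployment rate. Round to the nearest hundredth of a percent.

Employed = 10,715 + 1,317 + 34,849 = 46,881 (anyone who worked, including part-time for economic reasons, counts as employed).
Unemployed = 3,317.
Labor force = 46,881 + 3,317 = 50,198.
Unemployment rate = 3,317 / 50,198 = 6.61%.

Unemployment rate ≈ 6.61%.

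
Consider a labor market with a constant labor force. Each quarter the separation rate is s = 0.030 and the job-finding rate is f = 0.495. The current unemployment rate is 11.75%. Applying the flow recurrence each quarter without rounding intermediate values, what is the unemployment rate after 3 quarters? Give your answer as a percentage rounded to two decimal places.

Unemployment rate after three quarters ≈ 6.36%.

With a fixed labor force, u_{t+1} = u_t + s·(1−u_t) − f·u_t = u_t·(1−s−f) + s.
Here 1−s−f = 0.475 and s = 0.030.
u_1 = 0.117500 × 0.475 + 0.030 = 0.085812.
u_2 = 0.085812 × 0.475 + 0.030 = 0.070761.
u_3 = 0.070761 × 0.475 + 0.030 = 0.063611.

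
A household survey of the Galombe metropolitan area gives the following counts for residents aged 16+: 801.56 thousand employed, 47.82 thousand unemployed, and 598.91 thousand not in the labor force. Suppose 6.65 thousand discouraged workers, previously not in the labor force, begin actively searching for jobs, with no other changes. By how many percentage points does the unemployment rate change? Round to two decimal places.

The unemployment rate changes by +0.73 percentage points.

Initially, labor force = 801.56 + 47.82 = 849.38 thousand, so u = 47.82/849.38 = 5.63%.
After the change, unemployed and labor force both rise by 6.65 → E = 801.56, U = 54.47, labor force = 856.03 thousand.
New unemployment rate = 54.47 / 856.03 = 6.36%.
Change = 6.36% − 5.63% = +0.73 percentage points.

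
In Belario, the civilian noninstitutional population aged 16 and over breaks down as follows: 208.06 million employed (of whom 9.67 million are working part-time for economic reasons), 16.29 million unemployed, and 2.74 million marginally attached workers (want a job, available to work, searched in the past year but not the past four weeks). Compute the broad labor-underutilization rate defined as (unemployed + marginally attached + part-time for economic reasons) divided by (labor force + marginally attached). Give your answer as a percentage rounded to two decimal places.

Broad underutilization rate ≈ 12.64%.

Labor force = 208.06 + 16.29 = 224.35 million.
Numerator = 16.29 + 2.74 + 9.67 = 28.70 million.
Denominator = 224.35 + 2.74 = 227.09 million.
Broad rate = 28.70 / 227.09 = 12.64%.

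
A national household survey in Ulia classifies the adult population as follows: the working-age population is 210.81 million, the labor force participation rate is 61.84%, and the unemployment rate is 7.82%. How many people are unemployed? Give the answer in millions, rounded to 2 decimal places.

Labor force = 0.6184 × 210.81 = 130.36 million.
Unemployed = 0.0782 × 130.36 ≈ 10.19 million.

About 10.19 million are unemployed.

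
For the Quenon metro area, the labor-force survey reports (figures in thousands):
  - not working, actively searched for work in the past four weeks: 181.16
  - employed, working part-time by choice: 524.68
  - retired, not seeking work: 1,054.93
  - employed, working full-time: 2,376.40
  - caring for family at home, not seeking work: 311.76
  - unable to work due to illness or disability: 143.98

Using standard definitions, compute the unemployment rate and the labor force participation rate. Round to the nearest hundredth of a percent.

Employed = 524.68 + 2,376.40 = 2,901.08 thousand.
Unemployed = 181.16 thousand.
Labor force = 2,901.08 + 181.16 = 3,082.24 thousand.
Not in labor force = 1,054.93 + 311.76 + 143.98 = 1,510.67 thousand (those not working and not actively searching are outside the labor force).
Civilian working-age population = 3,082.24 + 1,510.67 = 4,592.91 thousand.
Unemployment rate = 181.16 / 3,082.24 = 5.88%.
Labor force participation rate = 3,082.24 / 4,592.91 = 67.11%.

Unemployment rate ≈ 5.88%; labor force participation rate ≈ 67.11%.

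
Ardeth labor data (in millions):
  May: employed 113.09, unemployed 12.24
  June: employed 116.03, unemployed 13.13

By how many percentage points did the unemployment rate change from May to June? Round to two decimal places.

The unemployment rate changed by +0.40 percentage points.

May: labor force = 113.09 + 12.24 = 125.33; u = 12.24/125.33 = 9.77%.
June: labor force = 116.03 + 13.13 = 129.16; u = 13.13/129.16 = 10.17%.
Change = 10.17% − 9.77% = +0.40 pp.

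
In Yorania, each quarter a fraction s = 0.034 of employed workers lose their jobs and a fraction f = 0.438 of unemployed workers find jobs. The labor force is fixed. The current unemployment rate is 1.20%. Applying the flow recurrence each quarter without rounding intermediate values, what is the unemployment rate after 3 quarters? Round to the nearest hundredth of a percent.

With a fixed labor force, u_{t+1} = u_t + s·(1−u_t) − f·u_t = u_t·(1−s−f) + s.
Here 1−s−f = 0.528 and s = 0.034.
u_1 = 0.012000 × 0.528 + 0.034 = 0.040336.
u_2 = 0.040336 × 0.528 + 0.034 = 0.055297.
u_3 = 0.055297 × 0.528 + 0.034 = 0.063197.

Unemployment rate after three quarters ≈ 6.32%.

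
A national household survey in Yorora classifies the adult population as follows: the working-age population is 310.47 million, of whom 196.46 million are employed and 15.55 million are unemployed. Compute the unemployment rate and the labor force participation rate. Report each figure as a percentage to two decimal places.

Labor force = employed + unemployed = 196.46 + 15.55 = 212.01 million.
Unemployment rate = 15.55 / 212.01 = 7.33%.
Labor force participation rate = 212.01 / 310.47 = 68.29%.

Unemployment rate ≈ 7.33%; labor force participation rate ≈ 68.29%.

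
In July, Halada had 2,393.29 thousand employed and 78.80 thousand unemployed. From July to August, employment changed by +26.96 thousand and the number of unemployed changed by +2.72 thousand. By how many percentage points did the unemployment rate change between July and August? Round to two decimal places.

The unemployment rate changed by +0.07 percentage points.

July: labor force = 2,393.29 + 78.80 = 2,472.09; u = 78.80/2,472.09 = 3.19%.
August: labor force = 2,420.25 + 81.52 = 2,501.77; u = 81.52/2,501.77 = 3.26%.
Change = 3.26% − 3.19% = +0.07 pp.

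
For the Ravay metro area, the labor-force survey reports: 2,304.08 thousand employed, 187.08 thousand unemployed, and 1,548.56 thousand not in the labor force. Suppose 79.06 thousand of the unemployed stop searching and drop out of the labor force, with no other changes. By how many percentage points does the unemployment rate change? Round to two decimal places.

Initially, labor force = 2,304.08 + 187.08 = 2,491.16 thousand, so u = 187.08/2,491.16 = 7.51%.
After the change, unemployed and labor force both fall by 79.06 → E = 2,304.08, U = 108.02, labor force = 2,412.10 thousand.
New unemployment rate = 108.02 / 2,412.10 = 4.48%.
Change = 4.48% − 7.51% = −3.03 percentage points.

The unemployment rate changes by −3.03 percentage points.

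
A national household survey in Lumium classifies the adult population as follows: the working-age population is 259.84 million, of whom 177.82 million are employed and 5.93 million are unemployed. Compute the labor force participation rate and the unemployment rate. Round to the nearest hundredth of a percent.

Labor force participation rate ≈ 70.72%; unemployment rate ≈ 3.23%.

Labor force = employed + unemployed = 177.82 + 5.93 = 183.75 million.
Unemployment rate = 5.93 / 183.75 = 3.23%.
Labor force participation rate = 183.75 / 259.84 = 70.72%.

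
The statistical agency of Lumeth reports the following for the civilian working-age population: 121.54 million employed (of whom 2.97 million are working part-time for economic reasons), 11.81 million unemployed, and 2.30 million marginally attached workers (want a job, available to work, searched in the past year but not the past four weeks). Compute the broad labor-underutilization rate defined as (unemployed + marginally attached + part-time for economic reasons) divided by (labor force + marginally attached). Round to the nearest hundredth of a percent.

Broad underutilization rate ≈ 12.59%.

Labor force = 121.54 + 11.81 = 133.35 million.
Numerator = 11.81 + 2.30 + 2.97 = 17.08 million.
Denominator = 133.35 + 2.30 = 135.65 million.
Broad rate = 17.08 / 135.65 = 12.59%.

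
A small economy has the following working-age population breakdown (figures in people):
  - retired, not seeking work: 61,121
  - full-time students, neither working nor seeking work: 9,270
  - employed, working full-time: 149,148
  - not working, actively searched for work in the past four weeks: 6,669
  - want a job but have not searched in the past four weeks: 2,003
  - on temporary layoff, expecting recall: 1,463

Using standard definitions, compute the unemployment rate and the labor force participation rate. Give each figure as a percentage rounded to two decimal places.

Unemployment rate ≈ 5.17%; labor force participation rate ≈ 68.48%.

Employed = 149,148.
Unemployed = 6,669 + 1,463 = 8,132 (jobless and actively searching, or on temporary layoff).
Labor force = 149,148 + 8,132 = 157,280.
Not in labor force = 61,121 + 9,270 + 2,003 = 72,394 (those not working and not actively searching are outside the labor force — including those who want a job but have given up searching).
Civilian working-age population = 157,280 + 72,394 = 229,674.
Unemployment rate = 8,132 / 157,280 = 5.17%.
Labor force participation rate = 157,280 / 229,674 = 68.48%.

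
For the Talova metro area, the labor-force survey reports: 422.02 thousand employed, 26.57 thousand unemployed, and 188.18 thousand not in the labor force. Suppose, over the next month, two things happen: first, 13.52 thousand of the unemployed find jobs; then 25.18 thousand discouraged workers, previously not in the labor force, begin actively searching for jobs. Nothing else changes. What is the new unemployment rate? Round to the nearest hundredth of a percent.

Initially, labor force = 422.02 + 26.57 = 448.59 thousand, so u = 26.57/448.59 = 5.92%.
After the first change, unemployed falls and employed rises by 13.52; labor force unchanged → E = 435.54, U = 13.05, labor force = 448.59 thousand.
After the second change, unemployed and labor force both rise by 25.18 → E = 435.54, U = 38.23, labor force = 473.77 thousand.
New unemployment rate = 38.23 / 473.77 = 8.07%.

New unemployment rate ≈ 8.07%.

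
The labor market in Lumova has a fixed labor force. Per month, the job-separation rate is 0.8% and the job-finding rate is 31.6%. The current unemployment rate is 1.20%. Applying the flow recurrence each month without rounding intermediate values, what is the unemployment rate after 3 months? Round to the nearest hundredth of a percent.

With a fixed labor force, u_{t+1} = u_t + s·(1−u_t) − f·u_t = u_t·(1−s−f) + s.
Here 1−s−f = 0.676 and s = 0.008.
u_1 = 0.012000 × 0.676 + 0.008 = 0.016112.
u_2 = 0.016112 × 0.676 + 0.008 = 0.018892.
u_3 = 0.018892 × 0.676 + 0.008 = 0.020771.

Unemployment rate after three months ≈ 2.08%.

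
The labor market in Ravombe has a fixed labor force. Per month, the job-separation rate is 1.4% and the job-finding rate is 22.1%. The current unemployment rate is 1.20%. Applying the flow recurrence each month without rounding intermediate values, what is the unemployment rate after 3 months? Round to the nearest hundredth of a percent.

Unemployment rate after three months ≈ 3.83%.

With a fixed labor force, u_{t+1} = u_t + s·(1−u_t) − f·u_t = u_t·(1−s−f) + s.
Here 1−s−f = 0.765 and s = 0.014.
u_1 = 0.012000 × 0.765 + 0.014 = 0.023180.
u_2 = 0.023180 × 0.765 + 0.014 = 0.031733.
u_3 = 0.031733 × 0.765 + 0.014 = 0.038276.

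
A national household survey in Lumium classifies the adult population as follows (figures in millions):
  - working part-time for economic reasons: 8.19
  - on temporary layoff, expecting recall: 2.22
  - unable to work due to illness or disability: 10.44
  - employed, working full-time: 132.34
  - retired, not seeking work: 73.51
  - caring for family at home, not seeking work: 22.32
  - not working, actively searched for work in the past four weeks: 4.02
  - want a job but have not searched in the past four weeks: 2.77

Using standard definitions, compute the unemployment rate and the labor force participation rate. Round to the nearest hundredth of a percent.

Employed = 8.19 + 132.34 = 140.53 million (anyone who worked, including part-time for economic reasons, counts as employed).
Unemployed = 2.22 + 4.02 = 6.24 million (jobless and actively searching, or on temporary layoff).
Labor force = 140.53 + 6.24 = 146.77 million.
Not in labor force = 10.44 + 73.51 + 22.32 + 2.77 = 109.04 million (those not working and not actively searching are outside the labor force — including those who want a job but have given up searching).
Civilian working-age population = 146.77 + 109.04 = 255.81 million.
Unemployment rate = 6.24 / 146.77 = 4.25%.
Labor force participation rate = 146.77 / 255.81 = 57.37%.

Unemployment rate ≈ 4.25%; labor force participation rate ≈ 57.37%.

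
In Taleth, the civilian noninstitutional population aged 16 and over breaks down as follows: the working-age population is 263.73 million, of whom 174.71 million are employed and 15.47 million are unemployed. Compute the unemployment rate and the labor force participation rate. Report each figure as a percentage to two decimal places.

Unemployment rate ≈ 8.13%; labor force participation rate ≈ 72.11%.

Labor force = employed + unemployed = 174.71 + 15.47 = 190.18 million.
Unemployment rate = 15.47 / 190.18 = 8.13%.
Labor force participation rate = 190.18 / 263.73 = 72.11%.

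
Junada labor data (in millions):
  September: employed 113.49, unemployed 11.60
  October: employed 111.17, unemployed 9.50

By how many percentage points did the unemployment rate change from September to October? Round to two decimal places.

The unemployment rate changed by −1.40 percentage points.

September: labor force = 113.49 + 11.60 = 125.09; u = 11.60/125.09 = 9.27%.
October: labor force = 111.17 + 9.50 = 120.67; u = 9.50/120.67 = 7.87%.
Change = 7.87% − 9.27% = −1.40 pp.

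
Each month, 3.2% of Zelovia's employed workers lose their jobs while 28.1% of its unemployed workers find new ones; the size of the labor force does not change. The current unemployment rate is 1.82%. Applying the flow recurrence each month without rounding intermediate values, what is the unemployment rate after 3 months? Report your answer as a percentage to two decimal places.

With a fixed labor force, u_{t+1} = u_t + s·(1−u_t) − f·u_t = u_t·(1−s−f) + s.
Here 1−s−f = 0.687 and s = 0.032.
u_1 = 0.018200 × 0.687 + 0.032 = 0.044503.
u_2 = 0.044503 × 0.687 + 0.032 = 0.062574.
u_3 = 0.062574 × 0.687 + 0.032 = 0.074988.

Unemployment rate after three months ≈ 7.50%.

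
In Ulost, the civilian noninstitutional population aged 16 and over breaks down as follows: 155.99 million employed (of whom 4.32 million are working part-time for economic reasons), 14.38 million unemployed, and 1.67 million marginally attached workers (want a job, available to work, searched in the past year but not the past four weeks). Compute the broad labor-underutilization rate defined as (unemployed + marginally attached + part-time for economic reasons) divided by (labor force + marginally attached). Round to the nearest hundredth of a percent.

Broad underutilization rate ≈ 11.84%.

Labor force = 155.99 + 14.38 = 170.37 million.
Numerator = 14.38 + 1.67 + 4.32 = 20.37 million.
Denominator = 170.37 + 1.67 = 172.04 million.
Broad rate = 20.37 / 172.04 = 11.84%.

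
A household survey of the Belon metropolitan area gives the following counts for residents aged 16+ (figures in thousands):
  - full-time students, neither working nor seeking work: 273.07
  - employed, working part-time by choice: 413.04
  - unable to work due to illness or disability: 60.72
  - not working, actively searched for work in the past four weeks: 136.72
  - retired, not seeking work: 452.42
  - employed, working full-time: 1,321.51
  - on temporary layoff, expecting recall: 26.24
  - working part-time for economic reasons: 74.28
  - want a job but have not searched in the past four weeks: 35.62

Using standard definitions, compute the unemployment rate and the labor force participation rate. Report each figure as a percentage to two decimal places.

Employed = 413.04 + 1,321.51 + 74.28 = 1,808.83 thousand (anyone who worked, including part-time for economic reasons, counts as employed).
Unemployed = 136.72 + 26.24 = 162.96 thousand (jobless and actively searching, or on temporary layoff).
Labor force = 1,808.83 + 162.96 = 1,971.79 thousand.
Not in labor force = 273.07 + 60.72 + 452.42 + 35.62 = 821.83 thousand (those not working and not actively searching are outside the labor force — including those who want a job but have given up searching).
Civilian working-age population = 1,971.79 + 821.83 = 2,793.62 thousand.
Unemployment rate = 162.96 / 1,971.79 = 8.26%.
Labor force participation rate = 1,971.79 / 2,793.62 = 70.58%.

Unemployment rate ≈ 8.26%; labor force participation rate ≈ 70.58%.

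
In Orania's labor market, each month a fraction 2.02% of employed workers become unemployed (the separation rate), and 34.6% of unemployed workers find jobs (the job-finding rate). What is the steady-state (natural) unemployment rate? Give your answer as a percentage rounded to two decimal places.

Steady-state unemployment rate ≈ 5.52%.

At steady state the flows balance: s·E = f·U, so U/(E+U) = s/(s+f).
u* = 2.02 / (2.02 + 34.6) = 2.02 / 36.62 = 5.52%.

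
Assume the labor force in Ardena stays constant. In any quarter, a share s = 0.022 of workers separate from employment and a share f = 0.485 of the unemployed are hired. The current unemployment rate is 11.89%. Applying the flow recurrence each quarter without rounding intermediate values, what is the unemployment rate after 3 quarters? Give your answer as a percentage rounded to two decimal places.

Unemployment rate after three quarters ≈ 5.24%.

With a fixed labor force, u_{t+1} = u_t + s·(1−u_t) − f·u_t = u_t·(1−s−f) + s.
Here 1−s−f = 0.493 and s = 0.022.
u_1 = 0.118900 × 0.493 + 0.022 = 0.080618.
u_2 = 0.080618 × 0.493 + 0.022 = 0.061745.
u_3 = 0.061745 × 0.493 + 0.022 = 0.052440.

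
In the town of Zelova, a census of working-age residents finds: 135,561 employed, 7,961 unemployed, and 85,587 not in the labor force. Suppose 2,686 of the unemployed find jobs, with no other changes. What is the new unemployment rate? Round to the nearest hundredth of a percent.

Initially, labor force = 135,561 + 7,961 = 143,522, so u = 7,961/143,522 = 5.55%.
After the change, unemployed falls and employed rises by 2,686; labor force unchanged → E = 138,247, U = 5,275, labor force = 143,522.
New unemployment rate = 5,275 / 143,522 = 3.68%.

New unemployment rate ≈ 3.68%.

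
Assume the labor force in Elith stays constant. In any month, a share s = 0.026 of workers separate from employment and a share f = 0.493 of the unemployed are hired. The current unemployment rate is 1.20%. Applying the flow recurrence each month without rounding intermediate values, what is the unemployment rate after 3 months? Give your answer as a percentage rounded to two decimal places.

With a fixed labor force, u_{t+1} = u_t + s·(1−u_t) − f·u_t = u_t·(1−s−f) + s.
Here 1−s−f = 0.481 and s = 0.026.
u_1 = 0.012000 × 0.481 + 0.026 = 0.031772.
u_2 = 0.031772 × 0.481 + 0.026 = 0.041282.
u_3 = 0.041282 × 0.481 + 0.026 = 0.045857.

Unemployment rate after three months ≈ 4.59%.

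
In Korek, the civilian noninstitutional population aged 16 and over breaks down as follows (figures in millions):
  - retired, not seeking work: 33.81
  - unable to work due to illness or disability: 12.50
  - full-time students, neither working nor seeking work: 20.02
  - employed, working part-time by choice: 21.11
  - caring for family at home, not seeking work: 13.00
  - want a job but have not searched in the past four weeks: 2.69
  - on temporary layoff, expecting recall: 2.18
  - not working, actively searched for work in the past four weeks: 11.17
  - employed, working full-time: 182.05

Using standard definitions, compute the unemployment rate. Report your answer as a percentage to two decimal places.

Employed = 21.11 + 182.05 = 203.16 million.
Unemployed = 2.18 + 11.17 = 13.35 million (jobless and actively searching, or on temporary layoff).
Labor force = 203.16 + 13.35 = 216.51 million.
Unemployment rate = 13.35 / 216.51 = 6.17%.

Unemployment rate ≈ 6.17%.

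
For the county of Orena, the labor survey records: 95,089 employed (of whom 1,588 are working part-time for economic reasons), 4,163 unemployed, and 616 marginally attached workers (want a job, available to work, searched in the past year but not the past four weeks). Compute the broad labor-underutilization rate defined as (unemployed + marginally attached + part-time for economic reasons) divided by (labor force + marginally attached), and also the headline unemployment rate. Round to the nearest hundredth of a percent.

Broad underutilization rate ≈ 6.38%; headline unemployment rate ≈ 4.19%.

Labor force = 95,089 + 4,163 = 99,252.
Numerator = 4,163 + 616 + 1,588 = 6,367.
Denominator = 99,252 + 616 = 99,868.
Broad rate = 6,367 / 99,868 = 6.38%.
Headline unemployment rate = 4,163 / 99,252 = 4.19%.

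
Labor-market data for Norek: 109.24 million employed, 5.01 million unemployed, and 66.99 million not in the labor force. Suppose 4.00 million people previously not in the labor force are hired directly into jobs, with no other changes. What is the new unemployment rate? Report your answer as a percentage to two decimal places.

Initially, labor force = 109.24 + 5.01 = 114.25 million, so u = 5.01/114.25 = 4.39%.
After the change, employed and labor force both rise by 4.00; unemployed unchanged → E = 113.24, U = 5.01, labor force = 118.25 million.
New unemployment rate = 5.01 / 118.25 = 4.24%.

New unemployment rate ≈ 4.24%.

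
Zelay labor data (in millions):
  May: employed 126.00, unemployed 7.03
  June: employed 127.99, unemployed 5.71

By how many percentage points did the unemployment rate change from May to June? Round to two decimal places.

May: labor force = 126.00 + 7.03 = 133.03; u = 7.03/133.03 = 5.28%.
June: labor force = 127.99 + 5.71 = 133.70; u = 5.71/133.70 = 4.27%.
Change = 4.27% − 5.28% = −1.01 pp.

The unemployment rate changed by −1.01 percentage points.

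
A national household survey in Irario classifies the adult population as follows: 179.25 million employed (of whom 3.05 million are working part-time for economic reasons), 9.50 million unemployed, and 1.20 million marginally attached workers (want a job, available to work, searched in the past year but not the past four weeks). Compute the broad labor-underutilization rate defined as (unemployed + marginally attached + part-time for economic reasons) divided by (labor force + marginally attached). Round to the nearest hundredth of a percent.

Labor force = 179.25 + 9.50 = 188.75 million.
Numerator = 9.50 + 1.20 + 3.05 = 13.75 million.
Denominator = 188.75 + 1.20 = 189.95 million.
Broad rate = 13.75 / 189.95 = 7.24%.

Broad underutilization rate ≈ 7.24%.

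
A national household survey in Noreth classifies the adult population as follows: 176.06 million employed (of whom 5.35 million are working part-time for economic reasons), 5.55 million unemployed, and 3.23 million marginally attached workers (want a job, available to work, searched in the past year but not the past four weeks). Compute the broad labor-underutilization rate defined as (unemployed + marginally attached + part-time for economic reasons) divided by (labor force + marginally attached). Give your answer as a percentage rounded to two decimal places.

Labor force = 176.06 + 5.55 = 181.61 million.
Numerator = 5.55 + 3.23 + 5.35 = 14.13 million.
Denominator = 181.61 + 3.23 = 184.84 million.
Broad rate = 14.13 / 184.84 = 7.64%.

Broad underutilization rate ≈ 7.64%.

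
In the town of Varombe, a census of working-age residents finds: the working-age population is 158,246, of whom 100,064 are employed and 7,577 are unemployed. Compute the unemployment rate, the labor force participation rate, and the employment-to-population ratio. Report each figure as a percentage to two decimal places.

Unemployment rate ≈ 7.04%; labor force participation rate ≈ 68.02%; employment-population ratio ≈ 63.23%.

Labor force = employed + unemployed = 100,064 + 7,577 = 107,641.
Unemployment rate = 7,577 / 107,641 = 7.04%.
Labor force participation rate = 107,641 / 158,246 = 68.02%.
Employment-population ratio = 100,064 / 158,246 = 63.23%.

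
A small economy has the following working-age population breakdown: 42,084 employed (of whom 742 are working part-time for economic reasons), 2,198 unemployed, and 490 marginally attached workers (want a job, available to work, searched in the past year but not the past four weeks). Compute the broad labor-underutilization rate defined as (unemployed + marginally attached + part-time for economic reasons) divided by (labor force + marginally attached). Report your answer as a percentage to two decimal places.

Broad underutilization rate ≈ 7.66%.

Labor force = 42,084 + 2,198 = 44,282.
Numerator = 2,198 + 490 + 742 = 3,430.
Denominator = 44,282 + 490 = 44,772.
Broad rate = 3,430 / 44,772 = 7.66%.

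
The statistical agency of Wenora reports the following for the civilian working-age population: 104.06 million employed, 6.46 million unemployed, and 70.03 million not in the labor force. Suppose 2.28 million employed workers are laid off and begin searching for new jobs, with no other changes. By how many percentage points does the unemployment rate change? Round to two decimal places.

The unemployment rate changes by +2.06 percentage points.

Initially, labor force = 104.06 + 6.46 = 110.52 million, so u = 6.46/110.52 = 5.85%.
After the change, employed falls and unemployed rises by 2.28; labor force unchanged → E = 101.78, U = 8.74, labor force = 110.52 million.
New unemployment rate = 8.74 / 110.52 = 7.91%.
Change = 7.91% − 5.85% = +2.06 percentage points.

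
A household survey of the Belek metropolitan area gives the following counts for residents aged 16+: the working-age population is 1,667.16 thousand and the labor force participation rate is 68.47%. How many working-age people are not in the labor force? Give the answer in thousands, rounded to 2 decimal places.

Share not in the labor force = 1 − 0.6847 = 0.3153.
Not in labor force = 0.3153 × 1,667.16 ≈ 525.66 thousand.

About 525.66 thousand are not in the labor force.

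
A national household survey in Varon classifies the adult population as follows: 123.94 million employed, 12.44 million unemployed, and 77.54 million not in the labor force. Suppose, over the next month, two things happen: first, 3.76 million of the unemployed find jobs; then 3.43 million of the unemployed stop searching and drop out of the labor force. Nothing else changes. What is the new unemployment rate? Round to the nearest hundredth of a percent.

New unemployment rate ≈ 3.95%.

Initially, labor force = 123.94 + 12.44 = 136.38 million, so u = 12.44/136.38 = 9.12%.
After the first change, unemployed falls and employed rises by 3.76; labor force unchanged → E = 127.70, U = 8.68, labor force = 136.38 million.
After the second change, unemployed and labor force both fall by 3.43 → E = 127.70, U = 5.25, labor force = 132.95 million.
New unemployment rate = 5.25 / 132.95 = 3.95%.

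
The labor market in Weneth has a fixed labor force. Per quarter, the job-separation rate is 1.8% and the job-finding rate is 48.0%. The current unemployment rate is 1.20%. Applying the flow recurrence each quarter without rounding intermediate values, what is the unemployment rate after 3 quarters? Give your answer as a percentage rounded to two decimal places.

Unemployment rate after three quarters ≈ 3.31%.

With a fixed labor force, u_{t+1} = u_t + s·(1−u_t) − f·u_t = u_t·(1−s−f) + s.
Here 1−s−f = 0.502 and s = 0.018.
u_1 = 0.012000 × 0.502 + 0.018 = 0.024024.
u_2 = 0.024024 × 0.502 + 0.018 = 0.030060.
u_3 = 0.030060 × 0.502 + 0.018 = 0.033090.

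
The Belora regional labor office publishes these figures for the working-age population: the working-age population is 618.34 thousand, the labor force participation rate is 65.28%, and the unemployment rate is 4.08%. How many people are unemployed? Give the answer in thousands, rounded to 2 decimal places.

Labor force = 0.6528 × 618.34 = 403.65 thousand.
Unemployed = 0.0408 × 403.65 ≈ 16.47 thousand.

About 16.47 thousand are unemployed.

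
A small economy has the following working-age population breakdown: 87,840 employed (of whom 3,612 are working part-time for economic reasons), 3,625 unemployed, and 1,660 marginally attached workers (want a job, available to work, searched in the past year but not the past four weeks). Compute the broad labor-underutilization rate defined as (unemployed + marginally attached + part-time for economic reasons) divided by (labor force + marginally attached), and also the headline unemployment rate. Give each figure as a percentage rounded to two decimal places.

Broad underutilization rate ≈ 9.55%; headline unemployment rate ≈ 3.96%.

Labor force = 87,840 + 3,625 = 91,465.
Numerator = 3,625 + 1,660 + 3,612 = 8,897.
Denominator = 91,465 + 1,660 = 93,125.
Broad rate = 8,897 / 93,125 = 9.55%.
Headline unemployment rate = 3,625 / 91,465 = 3.96%.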